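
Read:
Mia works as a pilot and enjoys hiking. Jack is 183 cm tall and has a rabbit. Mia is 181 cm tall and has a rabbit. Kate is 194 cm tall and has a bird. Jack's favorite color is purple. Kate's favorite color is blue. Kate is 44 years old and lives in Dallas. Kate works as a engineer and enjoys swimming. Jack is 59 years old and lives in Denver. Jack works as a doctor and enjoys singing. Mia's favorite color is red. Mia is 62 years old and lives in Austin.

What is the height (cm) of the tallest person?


Tallest: Kate at 194 cm

194


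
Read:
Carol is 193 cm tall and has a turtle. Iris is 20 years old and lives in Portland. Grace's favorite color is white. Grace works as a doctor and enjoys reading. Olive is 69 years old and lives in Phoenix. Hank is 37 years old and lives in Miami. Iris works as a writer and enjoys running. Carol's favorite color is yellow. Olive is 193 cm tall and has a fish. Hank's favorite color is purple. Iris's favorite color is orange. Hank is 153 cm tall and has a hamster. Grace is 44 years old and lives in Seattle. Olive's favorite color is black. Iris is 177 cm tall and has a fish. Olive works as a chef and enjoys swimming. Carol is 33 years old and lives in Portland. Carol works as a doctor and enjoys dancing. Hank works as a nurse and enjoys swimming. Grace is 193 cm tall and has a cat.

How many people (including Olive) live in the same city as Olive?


Olive lives in Phoenix. Count = 1

1


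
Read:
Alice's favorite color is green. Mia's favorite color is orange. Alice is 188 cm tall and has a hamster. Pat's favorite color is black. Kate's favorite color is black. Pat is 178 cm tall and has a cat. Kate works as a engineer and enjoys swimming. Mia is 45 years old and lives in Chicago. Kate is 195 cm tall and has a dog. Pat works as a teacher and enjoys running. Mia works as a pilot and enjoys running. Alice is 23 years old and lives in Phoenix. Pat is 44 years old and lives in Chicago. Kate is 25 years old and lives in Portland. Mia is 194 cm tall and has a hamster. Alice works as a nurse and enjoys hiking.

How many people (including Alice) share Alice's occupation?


Alice is a nurse. Count = 1

1


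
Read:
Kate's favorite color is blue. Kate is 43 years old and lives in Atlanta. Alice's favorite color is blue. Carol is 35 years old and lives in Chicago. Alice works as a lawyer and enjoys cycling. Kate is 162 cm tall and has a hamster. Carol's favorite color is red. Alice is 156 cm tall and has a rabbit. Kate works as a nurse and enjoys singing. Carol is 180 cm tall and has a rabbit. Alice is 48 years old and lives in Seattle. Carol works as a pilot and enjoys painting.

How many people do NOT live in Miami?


Not in Miami: 3

3


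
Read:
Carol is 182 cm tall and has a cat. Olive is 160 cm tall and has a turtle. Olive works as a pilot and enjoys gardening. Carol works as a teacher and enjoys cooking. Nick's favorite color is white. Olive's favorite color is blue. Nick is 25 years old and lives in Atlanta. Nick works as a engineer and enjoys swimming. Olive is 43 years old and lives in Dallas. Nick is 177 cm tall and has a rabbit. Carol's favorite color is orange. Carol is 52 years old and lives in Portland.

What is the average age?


Sum=120, n=3, avg=40

40


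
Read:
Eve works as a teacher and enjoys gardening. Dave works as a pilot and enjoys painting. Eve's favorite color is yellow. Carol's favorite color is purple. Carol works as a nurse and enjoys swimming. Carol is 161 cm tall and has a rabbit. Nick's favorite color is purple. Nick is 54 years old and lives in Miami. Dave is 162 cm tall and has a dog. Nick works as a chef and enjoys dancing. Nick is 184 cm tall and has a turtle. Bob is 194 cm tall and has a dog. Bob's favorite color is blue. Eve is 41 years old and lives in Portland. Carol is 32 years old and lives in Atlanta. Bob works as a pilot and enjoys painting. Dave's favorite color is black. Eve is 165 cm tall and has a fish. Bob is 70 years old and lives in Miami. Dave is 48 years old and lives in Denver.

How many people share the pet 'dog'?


Count: 2

2


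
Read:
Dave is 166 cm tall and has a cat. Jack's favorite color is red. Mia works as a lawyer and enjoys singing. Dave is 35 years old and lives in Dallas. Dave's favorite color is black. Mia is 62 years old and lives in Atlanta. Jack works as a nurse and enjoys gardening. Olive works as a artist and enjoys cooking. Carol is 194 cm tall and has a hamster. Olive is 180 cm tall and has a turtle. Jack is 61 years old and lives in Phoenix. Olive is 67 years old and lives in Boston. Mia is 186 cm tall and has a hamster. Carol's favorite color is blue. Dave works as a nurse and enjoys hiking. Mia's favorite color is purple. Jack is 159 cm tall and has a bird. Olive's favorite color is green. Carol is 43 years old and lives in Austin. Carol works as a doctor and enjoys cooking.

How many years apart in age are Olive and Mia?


67 vs 62, diff = 5

5


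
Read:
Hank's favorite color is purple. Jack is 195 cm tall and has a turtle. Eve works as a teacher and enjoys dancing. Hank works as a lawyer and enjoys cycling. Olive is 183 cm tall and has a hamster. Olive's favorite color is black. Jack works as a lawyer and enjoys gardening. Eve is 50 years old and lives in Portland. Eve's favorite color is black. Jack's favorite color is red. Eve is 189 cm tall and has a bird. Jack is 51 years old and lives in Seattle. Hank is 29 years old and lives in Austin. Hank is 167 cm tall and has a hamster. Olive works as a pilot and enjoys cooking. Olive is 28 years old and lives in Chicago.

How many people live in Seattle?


Count in Seattle: 1

1


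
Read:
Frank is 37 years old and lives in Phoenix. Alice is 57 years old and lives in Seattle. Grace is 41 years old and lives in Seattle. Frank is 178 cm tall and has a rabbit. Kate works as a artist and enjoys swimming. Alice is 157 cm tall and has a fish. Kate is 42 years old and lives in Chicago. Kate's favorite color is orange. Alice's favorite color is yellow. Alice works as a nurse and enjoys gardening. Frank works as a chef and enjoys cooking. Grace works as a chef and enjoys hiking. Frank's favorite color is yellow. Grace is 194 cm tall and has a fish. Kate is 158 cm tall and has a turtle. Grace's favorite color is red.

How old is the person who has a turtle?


Person with turtle is Kate, age 42

42


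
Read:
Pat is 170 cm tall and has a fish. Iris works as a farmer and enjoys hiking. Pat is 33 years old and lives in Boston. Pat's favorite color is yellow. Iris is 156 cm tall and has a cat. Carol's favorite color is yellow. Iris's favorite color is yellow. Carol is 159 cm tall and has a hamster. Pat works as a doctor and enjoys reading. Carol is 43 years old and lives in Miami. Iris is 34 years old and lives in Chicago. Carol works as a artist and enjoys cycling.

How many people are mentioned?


People: Iris, Carol, Pat. Count = 3

3


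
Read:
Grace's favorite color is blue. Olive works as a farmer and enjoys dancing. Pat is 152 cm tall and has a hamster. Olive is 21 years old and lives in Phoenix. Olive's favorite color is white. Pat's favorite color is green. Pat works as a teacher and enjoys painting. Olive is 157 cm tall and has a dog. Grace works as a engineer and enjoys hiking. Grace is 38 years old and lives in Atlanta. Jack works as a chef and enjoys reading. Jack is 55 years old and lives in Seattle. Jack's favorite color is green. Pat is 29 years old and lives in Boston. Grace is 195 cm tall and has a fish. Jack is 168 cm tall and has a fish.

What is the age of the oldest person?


Oldest: Jack at 55

55


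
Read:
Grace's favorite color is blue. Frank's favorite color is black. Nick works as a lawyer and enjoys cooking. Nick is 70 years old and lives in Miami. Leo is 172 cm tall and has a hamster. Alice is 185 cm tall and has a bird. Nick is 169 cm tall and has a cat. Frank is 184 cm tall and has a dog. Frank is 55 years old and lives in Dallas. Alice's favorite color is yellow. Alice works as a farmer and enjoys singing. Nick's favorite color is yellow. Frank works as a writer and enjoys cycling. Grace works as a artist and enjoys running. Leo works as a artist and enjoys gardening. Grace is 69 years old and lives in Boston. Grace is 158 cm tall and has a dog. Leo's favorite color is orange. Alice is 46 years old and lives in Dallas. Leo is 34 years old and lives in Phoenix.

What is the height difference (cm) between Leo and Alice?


|172 - 185| = 13

13


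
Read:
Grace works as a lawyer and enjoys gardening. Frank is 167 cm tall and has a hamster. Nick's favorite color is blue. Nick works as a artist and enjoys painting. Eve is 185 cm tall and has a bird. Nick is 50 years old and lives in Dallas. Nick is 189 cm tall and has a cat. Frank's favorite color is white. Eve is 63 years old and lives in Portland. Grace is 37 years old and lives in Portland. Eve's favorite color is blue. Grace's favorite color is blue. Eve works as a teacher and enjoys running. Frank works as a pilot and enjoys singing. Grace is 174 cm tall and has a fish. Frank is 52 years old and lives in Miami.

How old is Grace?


Grace is 37 years old

37


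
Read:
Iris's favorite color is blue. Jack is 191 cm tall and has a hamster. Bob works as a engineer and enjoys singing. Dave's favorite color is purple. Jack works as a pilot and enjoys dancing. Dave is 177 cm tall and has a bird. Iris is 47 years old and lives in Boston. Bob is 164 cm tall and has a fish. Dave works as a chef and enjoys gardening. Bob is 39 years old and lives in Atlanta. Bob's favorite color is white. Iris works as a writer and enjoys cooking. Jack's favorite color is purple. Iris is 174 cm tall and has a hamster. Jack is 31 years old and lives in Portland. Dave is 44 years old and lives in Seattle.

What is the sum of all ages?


39+31+47+44 = 161

161


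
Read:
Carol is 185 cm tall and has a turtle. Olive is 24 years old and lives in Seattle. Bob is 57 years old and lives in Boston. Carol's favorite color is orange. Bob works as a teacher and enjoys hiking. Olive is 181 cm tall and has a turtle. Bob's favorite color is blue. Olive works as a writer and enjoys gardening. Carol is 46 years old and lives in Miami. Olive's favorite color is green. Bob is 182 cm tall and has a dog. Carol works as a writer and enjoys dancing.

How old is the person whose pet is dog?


Person with pet=dog is Bob, age 57

57


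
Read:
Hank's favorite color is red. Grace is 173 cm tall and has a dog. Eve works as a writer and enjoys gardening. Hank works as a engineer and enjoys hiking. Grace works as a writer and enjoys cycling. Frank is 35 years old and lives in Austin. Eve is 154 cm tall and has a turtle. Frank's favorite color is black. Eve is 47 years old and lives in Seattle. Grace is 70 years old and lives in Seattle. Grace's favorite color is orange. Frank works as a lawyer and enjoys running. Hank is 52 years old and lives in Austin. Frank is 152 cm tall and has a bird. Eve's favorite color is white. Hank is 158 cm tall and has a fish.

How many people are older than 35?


Filter: 3

3


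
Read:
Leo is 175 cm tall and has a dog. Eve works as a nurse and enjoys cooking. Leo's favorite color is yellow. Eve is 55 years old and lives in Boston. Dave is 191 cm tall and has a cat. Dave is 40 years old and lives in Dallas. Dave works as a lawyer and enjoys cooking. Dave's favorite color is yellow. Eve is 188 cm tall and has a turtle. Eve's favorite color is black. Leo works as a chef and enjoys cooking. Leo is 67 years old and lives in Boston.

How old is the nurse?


The nurse is Eve, age 55

55


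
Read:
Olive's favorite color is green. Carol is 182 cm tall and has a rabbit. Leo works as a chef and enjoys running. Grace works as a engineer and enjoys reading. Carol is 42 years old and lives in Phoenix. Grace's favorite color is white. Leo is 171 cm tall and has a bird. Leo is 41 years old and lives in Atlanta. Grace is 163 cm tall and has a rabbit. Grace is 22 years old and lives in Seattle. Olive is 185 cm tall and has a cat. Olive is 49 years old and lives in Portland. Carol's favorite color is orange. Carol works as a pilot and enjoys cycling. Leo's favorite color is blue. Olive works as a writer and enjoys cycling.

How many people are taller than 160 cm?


Taller than 160: 4

4


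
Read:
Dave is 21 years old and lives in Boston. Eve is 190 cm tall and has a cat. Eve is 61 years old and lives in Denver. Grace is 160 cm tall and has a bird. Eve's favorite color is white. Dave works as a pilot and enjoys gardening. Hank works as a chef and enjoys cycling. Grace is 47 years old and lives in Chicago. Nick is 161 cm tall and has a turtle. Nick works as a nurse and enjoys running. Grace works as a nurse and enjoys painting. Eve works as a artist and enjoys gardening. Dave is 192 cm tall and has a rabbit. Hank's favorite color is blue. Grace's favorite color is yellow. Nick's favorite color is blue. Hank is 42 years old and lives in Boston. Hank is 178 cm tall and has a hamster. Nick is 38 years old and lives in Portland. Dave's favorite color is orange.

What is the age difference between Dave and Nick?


|21 - 38| = 17

17


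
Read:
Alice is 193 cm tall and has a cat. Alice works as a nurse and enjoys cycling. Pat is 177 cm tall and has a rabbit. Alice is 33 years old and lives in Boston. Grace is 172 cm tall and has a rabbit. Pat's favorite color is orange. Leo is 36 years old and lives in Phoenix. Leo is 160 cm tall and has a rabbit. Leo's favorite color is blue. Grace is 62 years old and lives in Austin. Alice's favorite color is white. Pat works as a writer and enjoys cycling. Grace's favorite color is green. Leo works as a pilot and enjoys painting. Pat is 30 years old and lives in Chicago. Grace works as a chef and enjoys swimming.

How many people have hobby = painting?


Count: 1

1


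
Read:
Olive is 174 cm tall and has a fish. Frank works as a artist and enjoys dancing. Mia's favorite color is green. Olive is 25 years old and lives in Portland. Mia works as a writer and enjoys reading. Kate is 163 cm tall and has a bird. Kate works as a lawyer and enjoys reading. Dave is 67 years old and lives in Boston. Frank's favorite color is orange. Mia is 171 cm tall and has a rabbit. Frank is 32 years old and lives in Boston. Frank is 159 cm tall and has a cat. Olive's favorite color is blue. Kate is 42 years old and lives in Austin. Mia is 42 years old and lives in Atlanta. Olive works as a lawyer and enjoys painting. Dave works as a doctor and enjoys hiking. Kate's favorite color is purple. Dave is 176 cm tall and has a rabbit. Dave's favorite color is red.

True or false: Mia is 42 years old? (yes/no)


Mia is actually 42. yes

yes


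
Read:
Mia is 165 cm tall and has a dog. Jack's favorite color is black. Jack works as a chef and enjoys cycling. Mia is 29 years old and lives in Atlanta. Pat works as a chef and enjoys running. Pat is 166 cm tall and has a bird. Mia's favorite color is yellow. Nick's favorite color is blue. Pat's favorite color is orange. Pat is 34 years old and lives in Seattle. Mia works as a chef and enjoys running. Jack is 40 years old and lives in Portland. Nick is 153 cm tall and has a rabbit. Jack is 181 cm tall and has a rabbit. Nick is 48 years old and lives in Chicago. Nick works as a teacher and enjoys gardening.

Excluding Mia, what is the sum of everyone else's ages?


Sum (excluding Mia): 122

122


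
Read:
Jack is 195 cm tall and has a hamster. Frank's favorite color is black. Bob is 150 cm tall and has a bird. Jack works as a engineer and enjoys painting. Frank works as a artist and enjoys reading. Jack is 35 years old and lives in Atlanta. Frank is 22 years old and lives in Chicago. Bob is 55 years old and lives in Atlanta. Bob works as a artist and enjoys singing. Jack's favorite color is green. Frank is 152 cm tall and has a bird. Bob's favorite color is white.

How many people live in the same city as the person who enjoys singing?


Person with hobby singing is Bob, city Atlanta. Count = 2

2


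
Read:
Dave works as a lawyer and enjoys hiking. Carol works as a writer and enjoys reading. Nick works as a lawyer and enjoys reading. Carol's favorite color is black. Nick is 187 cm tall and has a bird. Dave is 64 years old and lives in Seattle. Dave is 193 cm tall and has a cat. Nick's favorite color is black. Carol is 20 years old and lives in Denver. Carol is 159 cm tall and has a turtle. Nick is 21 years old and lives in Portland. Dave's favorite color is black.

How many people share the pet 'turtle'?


Count: 1

1


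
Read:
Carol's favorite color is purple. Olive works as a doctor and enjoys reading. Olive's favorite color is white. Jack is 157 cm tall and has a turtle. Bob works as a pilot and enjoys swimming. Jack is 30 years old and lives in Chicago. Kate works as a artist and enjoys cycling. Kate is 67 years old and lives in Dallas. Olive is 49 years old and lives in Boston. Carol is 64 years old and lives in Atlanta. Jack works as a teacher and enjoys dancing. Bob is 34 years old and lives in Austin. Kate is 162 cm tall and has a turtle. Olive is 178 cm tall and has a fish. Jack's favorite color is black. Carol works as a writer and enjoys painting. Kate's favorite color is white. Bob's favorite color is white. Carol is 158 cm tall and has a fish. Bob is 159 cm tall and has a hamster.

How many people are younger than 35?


Filter: 2

2


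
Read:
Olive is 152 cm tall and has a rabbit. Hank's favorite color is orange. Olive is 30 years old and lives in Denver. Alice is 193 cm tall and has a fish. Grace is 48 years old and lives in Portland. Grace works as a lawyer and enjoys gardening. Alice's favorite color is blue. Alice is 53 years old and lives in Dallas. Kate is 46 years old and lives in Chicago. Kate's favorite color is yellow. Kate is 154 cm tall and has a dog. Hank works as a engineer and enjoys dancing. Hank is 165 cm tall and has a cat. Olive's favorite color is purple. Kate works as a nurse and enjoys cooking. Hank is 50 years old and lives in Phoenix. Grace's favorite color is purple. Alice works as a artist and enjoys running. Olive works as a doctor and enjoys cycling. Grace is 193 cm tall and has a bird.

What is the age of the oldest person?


Oldest: Alice at 53

53


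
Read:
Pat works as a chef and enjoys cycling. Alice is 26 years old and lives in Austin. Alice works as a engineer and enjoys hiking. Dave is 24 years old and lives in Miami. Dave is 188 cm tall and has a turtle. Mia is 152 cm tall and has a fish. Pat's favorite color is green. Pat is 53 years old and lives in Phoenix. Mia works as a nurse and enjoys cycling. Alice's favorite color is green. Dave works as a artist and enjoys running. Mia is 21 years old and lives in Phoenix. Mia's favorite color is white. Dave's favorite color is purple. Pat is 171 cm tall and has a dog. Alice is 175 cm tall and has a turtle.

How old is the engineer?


The engineer is Alice, age 26

26


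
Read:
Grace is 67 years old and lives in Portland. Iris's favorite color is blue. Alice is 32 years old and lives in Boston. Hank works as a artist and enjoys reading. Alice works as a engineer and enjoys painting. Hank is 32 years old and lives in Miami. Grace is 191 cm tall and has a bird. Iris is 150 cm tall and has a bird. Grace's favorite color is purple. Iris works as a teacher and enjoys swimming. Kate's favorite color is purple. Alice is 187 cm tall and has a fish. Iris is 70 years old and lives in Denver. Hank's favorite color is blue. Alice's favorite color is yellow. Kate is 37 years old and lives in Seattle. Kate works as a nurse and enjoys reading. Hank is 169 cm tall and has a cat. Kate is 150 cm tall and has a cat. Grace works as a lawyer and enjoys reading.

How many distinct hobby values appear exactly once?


Unique hobby values: 2

2


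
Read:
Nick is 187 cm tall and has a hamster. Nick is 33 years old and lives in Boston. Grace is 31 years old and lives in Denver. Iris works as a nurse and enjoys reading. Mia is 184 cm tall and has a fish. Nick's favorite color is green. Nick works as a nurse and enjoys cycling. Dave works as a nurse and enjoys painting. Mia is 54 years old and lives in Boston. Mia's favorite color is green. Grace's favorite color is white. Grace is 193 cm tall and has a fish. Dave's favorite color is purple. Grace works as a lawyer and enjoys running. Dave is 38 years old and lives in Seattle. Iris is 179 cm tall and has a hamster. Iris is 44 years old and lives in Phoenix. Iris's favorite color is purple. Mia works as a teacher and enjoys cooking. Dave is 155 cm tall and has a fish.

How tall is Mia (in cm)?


Mia is 184 cm tall

184


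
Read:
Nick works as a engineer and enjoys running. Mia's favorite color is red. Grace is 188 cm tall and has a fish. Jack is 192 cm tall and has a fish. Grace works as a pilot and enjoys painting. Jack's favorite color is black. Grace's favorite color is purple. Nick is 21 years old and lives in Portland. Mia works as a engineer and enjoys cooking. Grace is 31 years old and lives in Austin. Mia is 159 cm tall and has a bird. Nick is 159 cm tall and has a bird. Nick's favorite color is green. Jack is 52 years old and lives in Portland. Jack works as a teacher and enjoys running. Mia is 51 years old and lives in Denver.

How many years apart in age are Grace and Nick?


31 vs 21, diff = 10

10


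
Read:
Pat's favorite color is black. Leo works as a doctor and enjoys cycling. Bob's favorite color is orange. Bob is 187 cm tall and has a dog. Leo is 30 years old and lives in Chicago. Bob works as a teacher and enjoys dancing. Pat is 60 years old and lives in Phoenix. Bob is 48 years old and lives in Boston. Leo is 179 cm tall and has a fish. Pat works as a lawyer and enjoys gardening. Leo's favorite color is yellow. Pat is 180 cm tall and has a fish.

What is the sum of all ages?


60+48+30 = 138

138


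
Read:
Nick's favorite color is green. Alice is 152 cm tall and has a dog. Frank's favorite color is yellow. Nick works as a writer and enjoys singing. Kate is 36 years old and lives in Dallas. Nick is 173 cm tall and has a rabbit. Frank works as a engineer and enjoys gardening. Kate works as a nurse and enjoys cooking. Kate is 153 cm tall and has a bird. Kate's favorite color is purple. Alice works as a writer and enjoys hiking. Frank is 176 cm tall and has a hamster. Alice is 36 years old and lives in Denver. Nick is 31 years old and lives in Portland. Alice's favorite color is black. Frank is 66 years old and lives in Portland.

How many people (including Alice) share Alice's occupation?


Alice is a writer. Count = 2

2


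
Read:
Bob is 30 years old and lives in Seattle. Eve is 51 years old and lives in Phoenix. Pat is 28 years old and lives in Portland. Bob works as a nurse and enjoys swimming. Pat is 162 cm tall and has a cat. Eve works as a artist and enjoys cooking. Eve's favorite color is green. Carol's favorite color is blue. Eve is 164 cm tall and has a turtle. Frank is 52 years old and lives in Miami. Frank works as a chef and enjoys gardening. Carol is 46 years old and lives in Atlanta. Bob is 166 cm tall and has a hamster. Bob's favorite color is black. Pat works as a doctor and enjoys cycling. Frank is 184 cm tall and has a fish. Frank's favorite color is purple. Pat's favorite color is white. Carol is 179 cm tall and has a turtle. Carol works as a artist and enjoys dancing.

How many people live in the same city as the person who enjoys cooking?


Person with hobby cooking is Eve, city Phoenix. Count = 1

1


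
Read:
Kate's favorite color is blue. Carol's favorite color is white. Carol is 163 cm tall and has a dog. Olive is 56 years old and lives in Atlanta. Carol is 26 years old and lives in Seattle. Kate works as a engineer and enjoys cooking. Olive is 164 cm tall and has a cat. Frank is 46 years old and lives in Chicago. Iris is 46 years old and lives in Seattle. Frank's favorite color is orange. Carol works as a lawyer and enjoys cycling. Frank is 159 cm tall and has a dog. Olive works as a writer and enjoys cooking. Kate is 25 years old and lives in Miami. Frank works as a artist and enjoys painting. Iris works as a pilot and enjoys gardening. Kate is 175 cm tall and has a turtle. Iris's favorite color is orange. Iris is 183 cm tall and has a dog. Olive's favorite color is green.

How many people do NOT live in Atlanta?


Not in Atlanta: 4

4


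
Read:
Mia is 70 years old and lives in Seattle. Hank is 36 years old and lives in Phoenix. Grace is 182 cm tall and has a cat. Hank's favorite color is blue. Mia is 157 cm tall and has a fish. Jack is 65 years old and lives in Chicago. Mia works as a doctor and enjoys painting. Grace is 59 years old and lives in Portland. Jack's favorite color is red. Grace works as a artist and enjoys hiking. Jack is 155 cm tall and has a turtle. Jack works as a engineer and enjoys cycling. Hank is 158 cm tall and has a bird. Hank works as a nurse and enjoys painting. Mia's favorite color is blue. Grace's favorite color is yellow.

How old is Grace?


Grace is 59 years old

59


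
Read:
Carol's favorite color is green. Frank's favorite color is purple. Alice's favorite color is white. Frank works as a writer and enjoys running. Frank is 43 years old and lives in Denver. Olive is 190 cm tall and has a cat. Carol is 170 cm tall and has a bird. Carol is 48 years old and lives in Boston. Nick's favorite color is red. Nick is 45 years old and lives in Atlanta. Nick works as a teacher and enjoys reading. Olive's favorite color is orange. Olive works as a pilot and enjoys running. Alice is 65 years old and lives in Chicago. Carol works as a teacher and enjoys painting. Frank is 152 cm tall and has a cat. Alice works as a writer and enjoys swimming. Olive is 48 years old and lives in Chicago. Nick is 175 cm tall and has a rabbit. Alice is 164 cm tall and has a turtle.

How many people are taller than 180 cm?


Taller than 180: 1

1


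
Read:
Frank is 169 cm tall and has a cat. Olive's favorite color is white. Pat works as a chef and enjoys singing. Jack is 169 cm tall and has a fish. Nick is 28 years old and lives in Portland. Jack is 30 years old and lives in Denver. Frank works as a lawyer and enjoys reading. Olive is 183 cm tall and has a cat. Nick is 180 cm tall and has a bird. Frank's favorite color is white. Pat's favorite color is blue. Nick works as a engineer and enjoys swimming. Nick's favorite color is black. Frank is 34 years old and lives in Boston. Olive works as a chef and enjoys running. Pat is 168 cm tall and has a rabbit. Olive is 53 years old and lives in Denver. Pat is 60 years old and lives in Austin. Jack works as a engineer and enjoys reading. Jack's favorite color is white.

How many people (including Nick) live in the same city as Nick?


Nick lives in Portland. Count = 1

1


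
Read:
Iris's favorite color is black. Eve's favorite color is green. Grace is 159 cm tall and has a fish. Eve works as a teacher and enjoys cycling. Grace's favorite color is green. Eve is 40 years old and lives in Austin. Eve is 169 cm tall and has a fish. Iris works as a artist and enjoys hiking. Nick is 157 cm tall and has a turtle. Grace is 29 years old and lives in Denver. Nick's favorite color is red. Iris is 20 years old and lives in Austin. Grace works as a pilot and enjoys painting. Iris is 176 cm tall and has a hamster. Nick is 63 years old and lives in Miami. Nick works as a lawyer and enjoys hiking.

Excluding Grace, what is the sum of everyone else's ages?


Sum (excluding Grace): 123

123


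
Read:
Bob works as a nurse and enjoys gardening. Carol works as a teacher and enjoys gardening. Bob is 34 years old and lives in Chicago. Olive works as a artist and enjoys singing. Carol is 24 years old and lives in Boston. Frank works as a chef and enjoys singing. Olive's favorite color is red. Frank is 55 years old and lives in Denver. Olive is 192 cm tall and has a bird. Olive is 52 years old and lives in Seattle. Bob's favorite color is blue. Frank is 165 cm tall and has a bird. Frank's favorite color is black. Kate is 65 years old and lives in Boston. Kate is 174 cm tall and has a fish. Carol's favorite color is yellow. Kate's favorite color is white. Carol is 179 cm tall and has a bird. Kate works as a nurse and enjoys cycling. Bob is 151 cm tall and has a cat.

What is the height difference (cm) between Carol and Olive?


|179 - 192| = 13

13


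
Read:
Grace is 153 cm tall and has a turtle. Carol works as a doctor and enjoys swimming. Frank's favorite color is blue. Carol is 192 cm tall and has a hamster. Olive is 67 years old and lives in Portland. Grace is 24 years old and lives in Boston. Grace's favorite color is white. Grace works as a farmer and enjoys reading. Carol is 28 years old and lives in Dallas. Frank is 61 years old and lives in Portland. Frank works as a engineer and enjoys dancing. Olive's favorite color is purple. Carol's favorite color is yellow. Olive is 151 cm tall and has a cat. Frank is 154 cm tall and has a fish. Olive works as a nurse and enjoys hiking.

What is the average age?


Sum=180, n=4, avg=45

45


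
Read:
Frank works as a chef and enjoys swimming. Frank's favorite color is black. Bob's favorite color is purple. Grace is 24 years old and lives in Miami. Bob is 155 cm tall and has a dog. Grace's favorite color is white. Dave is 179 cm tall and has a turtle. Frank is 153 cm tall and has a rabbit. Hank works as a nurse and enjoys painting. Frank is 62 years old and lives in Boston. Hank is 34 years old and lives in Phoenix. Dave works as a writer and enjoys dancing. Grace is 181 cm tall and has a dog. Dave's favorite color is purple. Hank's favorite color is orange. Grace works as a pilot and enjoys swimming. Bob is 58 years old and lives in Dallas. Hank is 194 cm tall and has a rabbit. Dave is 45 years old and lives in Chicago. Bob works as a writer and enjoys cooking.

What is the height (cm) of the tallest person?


Tallest: Hank at 194 cm

194


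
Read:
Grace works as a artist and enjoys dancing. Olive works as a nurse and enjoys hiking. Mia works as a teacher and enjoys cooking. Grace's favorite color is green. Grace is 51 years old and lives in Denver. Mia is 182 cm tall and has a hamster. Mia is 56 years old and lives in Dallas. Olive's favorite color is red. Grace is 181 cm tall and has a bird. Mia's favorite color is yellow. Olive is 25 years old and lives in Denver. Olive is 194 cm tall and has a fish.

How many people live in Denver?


Count in Denver: 2

2


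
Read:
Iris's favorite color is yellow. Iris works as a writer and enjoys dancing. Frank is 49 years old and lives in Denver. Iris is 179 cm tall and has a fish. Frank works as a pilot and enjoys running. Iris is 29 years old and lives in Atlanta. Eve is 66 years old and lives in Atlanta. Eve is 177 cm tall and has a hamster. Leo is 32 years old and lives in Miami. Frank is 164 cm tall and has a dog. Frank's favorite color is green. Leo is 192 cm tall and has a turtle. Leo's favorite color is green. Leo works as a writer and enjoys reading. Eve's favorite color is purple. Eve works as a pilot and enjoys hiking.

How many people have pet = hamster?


Count: 1

1


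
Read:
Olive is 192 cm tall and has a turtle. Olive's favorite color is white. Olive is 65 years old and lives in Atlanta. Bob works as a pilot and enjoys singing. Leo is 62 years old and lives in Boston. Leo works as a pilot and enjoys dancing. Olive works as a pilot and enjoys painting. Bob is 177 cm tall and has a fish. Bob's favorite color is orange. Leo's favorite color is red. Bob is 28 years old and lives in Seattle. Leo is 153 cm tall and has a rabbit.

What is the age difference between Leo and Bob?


|62 - 28| = 34

34


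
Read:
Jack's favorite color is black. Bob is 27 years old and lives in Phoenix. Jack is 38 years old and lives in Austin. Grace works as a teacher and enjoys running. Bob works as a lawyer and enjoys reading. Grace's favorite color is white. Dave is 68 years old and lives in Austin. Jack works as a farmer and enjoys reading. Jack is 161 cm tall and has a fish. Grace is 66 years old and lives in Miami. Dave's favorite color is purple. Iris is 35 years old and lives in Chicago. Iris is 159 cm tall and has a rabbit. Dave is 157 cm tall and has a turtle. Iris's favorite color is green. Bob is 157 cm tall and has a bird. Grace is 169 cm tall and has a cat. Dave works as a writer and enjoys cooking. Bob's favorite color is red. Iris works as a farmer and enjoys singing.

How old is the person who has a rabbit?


Person with rabbit is Iris, age 35

35


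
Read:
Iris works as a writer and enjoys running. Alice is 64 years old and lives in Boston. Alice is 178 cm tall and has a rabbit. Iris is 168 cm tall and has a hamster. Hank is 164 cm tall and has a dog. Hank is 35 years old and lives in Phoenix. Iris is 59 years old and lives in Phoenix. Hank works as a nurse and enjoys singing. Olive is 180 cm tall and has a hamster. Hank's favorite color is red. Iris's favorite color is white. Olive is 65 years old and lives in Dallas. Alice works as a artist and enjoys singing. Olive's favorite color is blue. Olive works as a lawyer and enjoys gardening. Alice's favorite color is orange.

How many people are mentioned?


People: Olive, Iris, Hank, Alice. Count = 4

4


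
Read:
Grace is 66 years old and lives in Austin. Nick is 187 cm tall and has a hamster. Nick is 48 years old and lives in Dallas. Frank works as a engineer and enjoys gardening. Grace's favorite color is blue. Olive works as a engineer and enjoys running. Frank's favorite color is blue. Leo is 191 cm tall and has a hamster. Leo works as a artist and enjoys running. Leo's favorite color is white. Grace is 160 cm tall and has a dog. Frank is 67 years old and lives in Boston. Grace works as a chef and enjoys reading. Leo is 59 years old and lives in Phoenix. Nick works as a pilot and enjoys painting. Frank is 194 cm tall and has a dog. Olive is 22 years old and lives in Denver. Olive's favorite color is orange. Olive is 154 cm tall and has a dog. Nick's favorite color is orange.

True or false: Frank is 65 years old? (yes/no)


Frank is actually 67. no

no


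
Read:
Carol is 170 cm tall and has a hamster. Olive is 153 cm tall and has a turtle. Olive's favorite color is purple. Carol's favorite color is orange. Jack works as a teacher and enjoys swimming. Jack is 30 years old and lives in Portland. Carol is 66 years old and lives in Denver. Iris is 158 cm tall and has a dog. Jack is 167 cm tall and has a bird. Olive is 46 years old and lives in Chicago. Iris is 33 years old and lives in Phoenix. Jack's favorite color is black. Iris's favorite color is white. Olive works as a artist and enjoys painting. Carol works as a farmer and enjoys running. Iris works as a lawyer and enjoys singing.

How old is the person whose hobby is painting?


Person with hobby=painting is Olive, age 46

46


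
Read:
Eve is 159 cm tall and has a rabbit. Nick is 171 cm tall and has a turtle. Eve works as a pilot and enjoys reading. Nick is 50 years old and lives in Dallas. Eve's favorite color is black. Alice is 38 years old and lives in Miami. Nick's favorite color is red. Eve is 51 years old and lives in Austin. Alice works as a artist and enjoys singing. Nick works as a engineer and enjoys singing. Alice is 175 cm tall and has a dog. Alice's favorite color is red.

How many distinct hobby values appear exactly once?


Unique hobby values: 1

1


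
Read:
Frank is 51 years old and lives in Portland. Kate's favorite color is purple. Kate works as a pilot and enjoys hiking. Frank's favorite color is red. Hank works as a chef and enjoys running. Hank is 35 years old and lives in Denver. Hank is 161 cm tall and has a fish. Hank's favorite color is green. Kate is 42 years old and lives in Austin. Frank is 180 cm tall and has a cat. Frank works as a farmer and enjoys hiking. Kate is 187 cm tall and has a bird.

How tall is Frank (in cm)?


Frank is 180 cm tall

180


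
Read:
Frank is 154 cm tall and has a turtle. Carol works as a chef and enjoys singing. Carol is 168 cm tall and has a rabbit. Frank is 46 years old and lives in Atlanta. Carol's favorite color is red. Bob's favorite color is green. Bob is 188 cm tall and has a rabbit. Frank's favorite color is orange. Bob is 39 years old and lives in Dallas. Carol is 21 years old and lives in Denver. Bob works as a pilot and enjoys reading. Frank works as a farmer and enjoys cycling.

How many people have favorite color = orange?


Count: 1

1


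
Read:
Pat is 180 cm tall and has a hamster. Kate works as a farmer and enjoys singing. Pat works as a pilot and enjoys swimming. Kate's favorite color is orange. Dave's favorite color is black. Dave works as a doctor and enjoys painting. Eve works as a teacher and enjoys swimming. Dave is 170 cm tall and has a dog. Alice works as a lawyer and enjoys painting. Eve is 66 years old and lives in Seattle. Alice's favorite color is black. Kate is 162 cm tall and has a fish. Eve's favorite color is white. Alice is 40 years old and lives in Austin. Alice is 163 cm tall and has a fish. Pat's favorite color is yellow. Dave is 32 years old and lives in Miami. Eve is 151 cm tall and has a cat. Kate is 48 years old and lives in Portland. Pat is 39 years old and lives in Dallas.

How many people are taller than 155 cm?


Taller than 155: 4

4


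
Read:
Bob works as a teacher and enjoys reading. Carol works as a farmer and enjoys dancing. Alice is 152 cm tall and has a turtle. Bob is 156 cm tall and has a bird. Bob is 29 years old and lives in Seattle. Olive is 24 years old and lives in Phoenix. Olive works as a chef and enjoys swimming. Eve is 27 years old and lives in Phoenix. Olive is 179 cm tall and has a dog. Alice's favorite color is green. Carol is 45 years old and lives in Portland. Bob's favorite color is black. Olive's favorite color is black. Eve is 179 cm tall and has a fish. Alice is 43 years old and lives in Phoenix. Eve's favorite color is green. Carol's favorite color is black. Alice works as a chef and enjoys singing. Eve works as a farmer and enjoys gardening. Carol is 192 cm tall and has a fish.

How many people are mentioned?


People: Eve, Olive, Carol, Bob, Alice. Count = 5

5


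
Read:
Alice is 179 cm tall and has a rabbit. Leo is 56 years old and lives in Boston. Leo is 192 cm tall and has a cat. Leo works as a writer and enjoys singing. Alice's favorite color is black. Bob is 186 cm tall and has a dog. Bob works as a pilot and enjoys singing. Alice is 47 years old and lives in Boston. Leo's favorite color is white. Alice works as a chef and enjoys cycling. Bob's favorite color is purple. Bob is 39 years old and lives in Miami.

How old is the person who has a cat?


Person with cat is Leo, age 56

56


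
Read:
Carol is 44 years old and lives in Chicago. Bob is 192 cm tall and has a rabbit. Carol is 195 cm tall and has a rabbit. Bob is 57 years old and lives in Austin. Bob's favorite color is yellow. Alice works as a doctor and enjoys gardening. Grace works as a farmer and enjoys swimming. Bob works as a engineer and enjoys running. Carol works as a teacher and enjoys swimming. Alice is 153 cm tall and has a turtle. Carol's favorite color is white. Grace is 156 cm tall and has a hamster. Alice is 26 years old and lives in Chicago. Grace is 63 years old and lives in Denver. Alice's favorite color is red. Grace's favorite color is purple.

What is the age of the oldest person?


Oldest: Grace at 63

63


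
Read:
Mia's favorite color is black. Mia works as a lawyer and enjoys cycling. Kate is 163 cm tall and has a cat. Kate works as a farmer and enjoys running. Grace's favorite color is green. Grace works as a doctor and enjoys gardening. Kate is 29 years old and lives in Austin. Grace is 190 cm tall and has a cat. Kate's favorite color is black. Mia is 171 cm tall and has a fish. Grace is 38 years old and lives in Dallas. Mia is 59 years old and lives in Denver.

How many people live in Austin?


Count in Austin: 1

1


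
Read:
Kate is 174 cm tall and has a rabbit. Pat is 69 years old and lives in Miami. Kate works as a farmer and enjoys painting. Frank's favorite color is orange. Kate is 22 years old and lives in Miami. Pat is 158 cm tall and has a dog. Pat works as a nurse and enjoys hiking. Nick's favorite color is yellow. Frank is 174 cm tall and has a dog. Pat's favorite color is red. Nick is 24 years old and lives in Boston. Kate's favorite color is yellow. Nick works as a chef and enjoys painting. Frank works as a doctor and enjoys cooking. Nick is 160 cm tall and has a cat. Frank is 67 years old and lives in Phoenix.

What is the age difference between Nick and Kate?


|24 - 22| = 2

2
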